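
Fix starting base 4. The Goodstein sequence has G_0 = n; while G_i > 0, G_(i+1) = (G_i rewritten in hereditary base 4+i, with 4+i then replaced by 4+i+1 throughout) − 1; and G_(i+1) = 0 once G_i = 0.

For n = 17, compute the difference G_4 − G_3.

4

[0] 17 ≡ 4^2 + 1 (base 4). Lift 5: 26. −1: 25.
[1] 25 ≡ 5^2 (base 5). Lift 6: 36. −1: 35.
[2] 35 ≡ 5·6 + 5 (base 6). Lift 7: 40. −1: 39.
[3] 39 ≡ 5·7 + 4 (base 7). Lift 8: 44. −1: 43.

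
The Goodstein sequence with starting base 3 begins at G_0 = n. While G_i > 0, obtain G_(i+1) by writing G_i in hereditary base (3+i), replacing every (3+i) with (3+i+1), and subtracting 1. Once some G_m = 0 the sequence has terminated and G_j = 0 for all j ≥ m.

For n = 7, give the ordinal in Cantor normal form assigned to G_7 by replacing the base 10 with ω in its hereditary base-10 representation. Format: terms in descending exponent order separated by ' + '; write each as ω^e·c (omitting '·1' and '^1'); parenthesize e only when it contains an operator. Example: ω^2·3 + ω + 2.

G_0 = 7. HB_3(7) = 2·3 + 1. Bump = 9. G_1 = 8.
G_1 = 8. HB_4(8) = 2·4. Bump = 10. G_2 = 9.
G_2 = 9. HB_5(9) = 5 + 4. Bump = 10. G_3 = 9.
G_3 = 9. HB_6(9) = 6 + 3. Bump = 10. G_4 = 9.
G_4 = 9. HB_7(9) = 7 + 2. Bump = 10. G_5 = 9.
G_5 = 9. HB_8(9) = 8 + 1. Bump = 10. G_6 = 9.
G_6 = 9. HB_9(9) = 9. Bump = 10. G_7 = 9.
G_7 = 9. HB_10(9) = 9. Bump = 9. G_8 = 8.

9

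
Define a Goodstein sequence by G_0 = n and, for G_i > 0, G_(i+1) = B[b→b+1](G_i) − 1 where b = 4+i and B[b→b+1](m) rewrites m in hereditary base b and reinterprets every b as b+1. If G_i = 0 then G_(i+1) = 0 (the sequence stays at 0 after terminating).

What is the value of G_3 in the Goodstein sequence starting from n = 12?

12 —HB4→ 3·4 —bump→ 3·5 = 15 —(−1)→ 14
14 —HB5→ 2·5 + 4 —bump→ 2·6 + 4 = 16 —(−1)→ 15
15 —HB6→ 2·6 + 3 —bump→ 2·7 + 3 = 17 —(−1)→ 16
16 —HB7→ 2·7 + 2 —bump→ 2·8 + 2 = 18 —(−1)→ 17

16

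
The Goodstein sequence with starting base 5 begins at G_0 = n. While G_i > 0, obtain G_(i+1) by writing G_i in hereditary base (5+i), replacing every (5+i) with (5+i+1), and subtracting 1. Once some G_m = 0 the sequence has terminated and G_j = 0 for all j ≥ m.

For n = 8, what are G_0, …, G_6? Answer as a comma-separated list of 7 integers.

8 —HB5→ 5 + 3 —bump→ 6 + 3 = 9 —(−1)→ 8
8 —HB6→ 6 + 2 —bump→ 7 + 2 = 9 —(−1)→ 8
8 —HB7→ 7 + 1 —bump→ 8 + 1 = 9 —(−1)→ 8
8 —HB8→ 8 —bump→ 9 = 9 —(−1)→ 8
8 —HB9→ 8 —bump→ 8 = 8 —(−1)→ 7
7 —HB10→ 7 —bump→ 7 = 7 —(−1)→ 6

8, 8, 8, 8, 8, 7, 6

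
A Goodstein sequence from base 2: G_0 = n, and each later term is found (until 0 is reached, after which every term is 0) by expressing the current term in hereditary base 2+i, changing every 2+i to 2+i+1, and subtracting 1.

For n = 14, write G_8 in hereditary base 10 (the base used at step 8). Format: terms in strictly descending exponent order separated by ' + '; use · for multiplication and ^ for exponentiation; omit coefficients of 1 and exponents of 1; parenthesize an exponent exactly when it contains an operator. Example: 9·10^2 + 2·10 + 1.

10^(10 + 1) + 5·10^5 + 5·10^4 + 5·10^3 + 5·10^2 + 5·10 + 1

G_0 = 14. HB_2(14) = 2^(2 + 1) + 2^2 + 2. Bump = 111. G_1 = 110.
G_1 = 110. HB_3(110) = 3^(3 + 1) + 3^3 + 2. Bump = 1282. G_2 = 1281.
G_2 = 1281. HB_4(1281) = 4^(4 + 1) + 4^4 + 1. Bump = 18751. G_3 = 18750.
G_3 = 18750. HB_5(18750) = 5^(5 + 1) + 5^5. Bump = 326592. G_4 = 326591.
G_4 = 326591. HB_6(326591) = 6^(6 + 1) + 5·6^5 + 5·6^4 + 5·6^3 + 5·6^2 + 5·6 + 5. Bump = 5862841. G_5 = 5862840.
G_5 = 5862840. HB_7(5862840) = 7^(7 + 1) + 5·7^5 + 5·7^4 + 5·7^3 + 5·7^2 + 5·7 + 4. Bump = 134404972. G_6 = 134404971.
G_6 = 134404971. HB_8(134404971) = 8^(8 + 1) + 5·8^5 + 5·8^4 + 5·8^3 + 5·8^2 + 5·8 + 3. Bump = 3487116549. G_7 = 3487116548.
G_7 = 3487116548. HB_9(3487116548) = 9^(9 + 1) + 5·9^5 + 5·9^4 + 5·9^3 + 5·9^2 + 5·9 + 2. Bump = 100000555552. G_8 = 100000555551.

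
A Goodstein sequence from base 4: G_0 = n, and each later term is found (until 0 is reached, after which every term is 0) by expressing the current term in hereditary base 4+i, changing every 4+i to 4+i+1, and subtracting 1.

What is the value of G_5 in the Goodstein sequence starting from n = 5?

2

G_0 = 5. HB_4(5) = 4 + 1. Bump = 6. G_1 = 5.
G_1 = 5. HB_5(5) = 5. Bump = 6. G_2 = 5.
G_2 = 5. HB_6(5) = 5. Bump = 5. G_3 = 4.
G_3 = 4. HB_7(4) = 4. Bump = 4. G_4 = 3.
G_4 = 3. HB_8(3) = 3. Bump = 3. G_5 = 2.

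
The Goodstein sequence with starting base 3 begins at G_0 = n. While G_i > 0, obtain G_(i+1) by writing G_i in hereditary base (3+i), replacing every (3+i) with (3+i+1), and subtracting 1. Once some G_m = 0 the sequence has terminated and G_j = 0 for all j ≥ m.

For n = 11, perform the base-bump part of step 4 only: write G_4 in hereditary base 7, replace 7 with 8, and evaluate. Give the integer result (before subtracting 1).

(0) 11|_3 = 3^2 + 2 ↦ 4^2 + 2|_4 = 18 ⇒ 17
(1) 17|_4 = 4^2 + 1 ↦ 5^2 + 1|_5 = 26 ⇒ 25
(2) 25|_5 = 5^2 ↦ 6^2|_6 = 36 ⇒ 35
(3) 35|_6 = 5·6 + 5 ↦ 5·7 + 5|_7 = 40 ⇒ 39
(4) 39|_7 = 5·7 + 4 ↦ 5·8 + 4|_8 = 44 ⇒ 43

44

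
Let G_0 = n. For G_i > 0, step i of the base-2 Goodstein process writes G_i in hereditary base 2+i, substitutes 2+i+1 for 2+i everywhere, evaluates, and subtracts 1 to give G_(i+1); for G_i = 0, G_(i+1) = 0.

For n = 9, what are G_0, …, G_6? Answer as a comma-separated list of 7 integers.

G_0 = 9. HB_2(9) = 2^(2 + 1) + 1. Bump = 82. G_1 = 81.
G_1 = 81. HB_3(81) = 3^(3 + 1). Bump = 1024. G_2 = 1023.
G_2 = 1023. HB_4(1023) = 3·4^4 + 3·4^3 + 3·4^2 + 3·4 + 3. Bump = 9843. G_3 = 9842.
G_3 = 9842. HB_5(9842) = 3·5^5 + 3·5^3 + 3·5^2 + 3·5 + 2. Bump = 140744. G_4 = 140743.
G_4 = 140743. HB_6(140743) = 3·6^6 + 3·6^3 + 3·6^2 + 3·6 + 1. Bump = 2471827. G_5 = 2471826.
G_5 = 2471826. HB_7(2471826) = 3·7^7 + 3·7^3 + 3·7^2 + 3·7. Bump = 50333400. G_6 = 50333399.

9, 81, 1023, 9842, 140743, 2471826, 50333399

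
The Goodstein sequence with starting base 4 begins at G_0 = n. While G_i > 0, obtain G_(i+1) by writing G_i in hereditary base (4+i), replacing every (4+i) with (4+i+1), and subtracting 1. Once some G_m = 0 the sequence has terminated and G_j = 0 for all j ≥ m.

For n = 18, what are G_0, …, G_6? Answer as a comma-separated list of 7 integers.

step 0: 18 = 4^2 + 2; sub 5 for 4: 5^2 + 2; = 27; G_1 = 27−1 = 26
step 1: 26 = 5^2 + 1; sub 6 for 5: 6^2 + 1; = 37; G_2 = 37−1 = 36
step 2: 36 = 6^2; sub 7 for 6: 7^2; = 49; G_3 = 49−1 = 48
step 3: 48 = 6·7 + 6; sub 8 for 7: 6·8 + 6; = 54; G_4 = 54−1 = 53
step 4: 53 = 6·8 + 5; sub 9 for 8: 6·9 + 5; = 59; G_5 = 59−1 = 58
step 5: 58 = 6·9 + 4; sub 10 for 9: 6·10 + 4; = 64; G_6 = 64−1 = 63

18, 26, 36, 48, 53, 58, 63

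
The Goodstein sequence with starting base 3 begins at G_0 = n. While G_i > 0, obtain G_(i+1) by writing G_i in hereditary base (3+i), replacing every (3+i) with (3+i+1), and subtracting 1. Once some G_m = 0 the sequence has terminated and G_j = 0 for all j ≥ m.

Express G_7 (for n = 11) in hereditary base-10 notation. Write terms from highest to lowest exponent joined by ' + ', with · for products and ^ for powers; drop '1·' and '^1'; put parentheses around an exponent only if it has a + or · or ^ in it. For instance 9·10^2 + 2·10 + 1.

5·10 + 1

[0] 11 ≡ 3^2 + 2 (base 3). Lift 4: 18. −1: 17.
[1] 17 ≡ 4^2 + 1 (base 4). Lift 5: 26. −1: 25.
[2] 25 ≡ 5^2 (base 5). Lift 6: 36. −1: 35.
[3] 35 ≡ 5·6 + 5 (base 6). Lift 7: 40. −1: 39.
[4] 39 ≡ 5·7 + 4 (base 7). Lift 8: 44. −1: 43.
[5] 43 ≡ 5·8 + 3 (base 8). Lift 9: 48. −1: 47.
[6] 47 ≡ 5·9 + 2 (base 9). Lift 10: 52. −1: 51.
[7] 51 ≡ 5·10 + 1 (base 10). Lift 11: 56. −1: 55.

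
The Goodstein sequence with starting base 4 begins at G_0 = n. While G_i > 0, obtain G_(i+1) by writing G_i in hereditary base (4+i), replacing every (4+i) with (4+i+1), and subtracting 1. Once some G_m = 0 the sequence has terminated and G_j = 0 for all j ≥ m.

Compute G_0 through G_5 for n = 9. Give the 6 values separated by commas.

9, 10, 11, 11, 11, 11

[0] 9 ≡ 2·4 + 1 (base 4). Lift 5: 11. −1: 10.
[1] 10 ≡ 2·5 (base 5). Lift 6: 12. −1: 11.
[2] 11 ≡ 6 + 5 (base 6). Lift 7: 12. −1: 11.
[3] 11 ≡ 7 + 4 (base 7). Lift 8: 12. −1: 11.
[4] 11 ≡ 8 + 3 (base 8). Lift 9: 12. −1: 11.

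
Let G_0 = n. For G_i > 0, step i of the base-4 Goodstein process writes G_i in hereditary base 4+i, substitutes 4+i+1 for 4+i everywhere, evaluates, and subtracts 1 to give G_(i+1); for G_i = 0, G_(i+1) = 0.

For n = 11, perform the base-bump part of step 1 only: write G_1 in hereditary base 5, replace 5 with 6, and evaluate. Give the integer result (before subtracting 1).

14

(0) 11|_4 = 2·4 + 3 ↦ 2·5 + 3|_5 = 13 ⇒ 12
(1) 12|_5 = 2·5 + 2 ↦ 2·6 + 2|_6 = 14 ⇒ 13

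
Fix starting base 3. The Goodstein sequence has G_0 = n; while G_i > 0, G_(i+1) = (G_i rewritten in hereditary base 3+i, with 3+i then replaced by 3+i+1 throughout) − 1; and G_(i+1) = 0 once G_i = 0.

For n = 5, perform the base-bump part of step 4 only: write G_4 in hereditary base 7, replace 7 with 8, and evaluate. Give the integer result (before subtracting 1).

4

step 0: 5 = 3 + 2; sub 4 for 3: 4 + 2; = 6; G_1 = 6−1 = 5
step 1: 5 = 4 + 1; sub 5 for 4: 5 + 1; = 6; G_2 = 6−1 = 5
step 2: 5 = 5; sub 6 for 5: 6; = 6; G_3 = 6−1 = 5
step 3: 5 = 5; sub 7 for 6: 5; = 5; G_4 = 5−1 = 4
step 4: 4 = 4; sub 8 for 7: 4; = 4; G_5 = 4−1 = 3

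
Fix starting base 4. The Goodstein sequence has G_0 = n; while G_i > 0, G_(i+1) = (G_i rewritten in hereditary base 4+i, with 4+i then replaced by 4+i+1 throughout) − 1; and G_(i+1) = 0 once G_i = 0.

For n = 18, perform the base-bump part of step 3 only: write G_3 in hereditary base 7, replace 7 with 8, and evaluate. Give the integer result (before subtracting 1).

i=0: 18 = 4^2 + 2 (b=4); 4→5: 5^2 + 2 = 27; 27−1 = 26
i=1: 26 = 5^2 + 1 (b=5); 5→6: 6^2 + 1 = 37; 37−1 = 36
i=2: 36 = 6^2 (b=6); 6→7: 7^2 = 49; 49−1 = 48
i=3: 48 = 6·7 + 6 (b=7); 7→8: 6·8 + 6 = 54; 54−1 = 53

54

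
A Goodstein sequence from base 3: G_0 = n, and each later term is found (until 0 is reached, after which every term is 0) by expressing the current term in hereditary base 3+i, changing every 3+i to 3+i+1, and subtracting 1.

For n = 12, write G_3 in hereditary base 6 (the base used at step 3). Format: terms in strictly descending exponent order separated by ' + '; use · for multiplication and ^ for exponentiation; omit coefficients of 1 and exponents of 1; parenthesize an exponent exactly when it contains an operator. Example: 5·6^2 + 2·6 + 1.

base 3: 12 = 3^2 + 3; at 4: 4^2 + 4 = 20; next = 19
base 4: 19 = 4^2 + 3; at 5: 5^2 + 3 = 28; next = 27
base 5: 27 = 5^2 + 2; at 6: 6^2 + 2 = 38; next = 37
base 6: 37 = 6^2 + 1; at 7: 7^2 + 1 = 50; next = 49

6^2 + 1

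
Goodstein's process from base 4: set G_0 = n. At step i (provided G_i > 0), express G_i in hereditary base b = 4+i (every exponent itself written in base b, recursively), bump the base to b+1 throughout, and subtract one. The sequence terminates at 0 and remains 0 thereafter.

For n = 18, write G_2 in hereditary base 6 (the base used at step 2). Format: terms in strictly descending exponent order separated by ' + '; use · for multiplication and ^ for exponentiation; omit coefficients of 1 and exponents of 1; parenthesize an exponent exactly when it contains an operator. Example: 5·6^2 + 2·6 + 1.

18 —HB4→ 4^2 + 2 —bump→ 5^2 + 2 = 27 —(−1)→ 26
26 —HB5→ 5^2 + 1 —bump→ 6^2 + 1 = 37 —(−1)→ 36
36 —HB6→ 6^2 —bump→ 7^2 = 49 —(−1)→ 48

6^2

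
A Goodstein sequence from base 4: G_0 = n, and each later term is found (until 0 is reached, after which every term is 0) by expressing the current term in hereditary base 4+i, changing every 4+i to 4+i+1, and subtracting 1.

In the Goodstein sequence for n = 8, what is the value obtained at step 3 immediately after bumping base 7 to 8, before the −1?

10

(0) 8|_4 = 2·4 ↦ 2·5|_5 = 10 ⇒ 9
(1) 9|_5 = 5 + 4 ↦ 6 + 4|_6 = 10 ⇒ 9
(2) 9|_6 = 6 + 3 ↦ 7 + 3|_7 = 10 ⇒ 9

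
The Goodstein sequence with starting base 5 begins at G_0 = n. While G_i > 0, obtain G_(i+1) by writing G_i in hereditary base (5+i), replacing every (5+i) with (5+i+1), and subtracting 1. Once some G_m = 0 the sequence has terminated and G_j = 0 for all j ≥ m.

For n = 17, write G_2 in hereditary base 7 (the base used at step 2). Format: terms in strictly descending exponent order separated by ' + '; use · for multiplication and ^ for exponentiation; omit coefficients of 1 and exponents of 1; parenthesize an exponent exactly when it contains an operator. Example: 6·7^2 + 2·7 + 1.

3·7

i=0: 17 = 3·5 + 2 (b=5); 5→6: 3·6 + 2 = 20; 20−1 = 19
i=1: 19 = 3·6 + 1 (b=6); 6→7: 3·7 + 1 = 22; 22−1 = 21
i=2: 21 = 3·7 (b=7); 7→8: 3·8 = 24; 24−1 = 23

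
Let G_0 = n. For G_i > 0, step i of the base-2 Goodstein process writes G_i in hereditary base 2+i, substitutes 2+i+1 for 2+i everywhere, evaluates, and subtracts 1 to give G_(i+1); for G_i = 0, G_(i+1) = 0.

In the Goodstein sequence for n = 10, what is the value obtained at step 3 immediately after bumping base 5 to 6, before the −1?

279936

G_0 = 10. HB_2(10) = 2^(2 + 1) + 2. Bump = 84. G_1 = 83.
G_1 = 83. HB_3(83) = 3^(3 + 1) + 2. Bump = 1026. G_2 = 1025.
G_2 = 1025. HB_4(1025) = 4^(4 + 1) + 1. Bump = 15626. G_3 = 15625.
G_3 = 15625. HB_5(15625) = 5^(5 + 1). Bump = 279936. G_4 = 279935.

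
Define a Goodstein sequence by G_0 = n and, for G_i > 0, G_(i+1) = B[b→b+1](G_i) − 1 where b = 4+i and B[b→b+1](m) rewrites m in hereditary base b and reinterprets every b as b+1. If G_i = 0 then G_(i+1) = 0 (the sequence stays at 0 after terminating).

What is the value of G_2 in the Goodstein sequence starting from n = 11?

(0) 11|_4 = 2·4 + 3 ↦ 2·5 + 3|_5 = 13 ⇒ 12
(1) 12|_5 = 2·5 + 2 ↦ 2·6 + 2|_6 = 14 ⇒ 13
(2) 13|_6 = 2·6 + 1 ↦ 2·7 + 1|_7 = 15 ⇒ 14

13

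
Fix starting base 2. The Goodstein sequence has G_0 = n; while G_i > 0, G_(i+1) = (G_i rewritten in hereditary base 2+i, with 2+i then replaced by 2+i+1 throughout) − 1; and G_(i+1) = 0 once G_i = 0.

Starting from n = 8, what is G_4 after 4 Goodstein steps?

G_0 = 8. HB_2(8) = 2^(2 + 1). Bump = 81. G_1 = 80.
G_1 = 80. HB_3(80) = 2·3^3 + 2·3^2 + 2·3 + 2. Bump = 554. G_2 = 553.
G_2 = 553. HB_4(553) = 2·4^4 + 2·4^2 + 2·4 + 1. Bump = 6311. G_3 = 6310.
G_3 = 6310. HB_5(6310) = 2·5^5 + 2·5^2 + 2·5. Bump = 93396. G_4 = 93395.
G_4 = 93395. HB_6(93395) = 2·6^6 + 2·6^2 + 6 + 5. Bump = 1647196. G_5 = 1647195.

93395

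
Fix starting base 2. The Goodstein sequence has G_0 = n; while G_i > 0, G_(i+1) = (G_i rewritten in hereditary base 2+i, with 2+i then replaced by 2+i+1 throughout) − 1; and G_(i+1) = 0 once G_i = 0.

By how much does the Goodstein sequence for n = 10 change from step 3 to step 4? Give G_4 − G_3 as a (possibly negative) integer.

G_0 = 10. HB_2(10) = 2^(2 + 1) + 2. Bump = 84. G_1 = 83.
G_1 = 83. HB_3(83) = 3^(3 + 1) + 2. Bump = 1026. G_2 = 1025.
G_2 = 1025. HB_4(1025) = 4^(4 + 1) + 1. Bump = 15626. G_3 = 15625.
G_3 = 15625. HB_5(15625) = 5^(5 + 1). Bump = 279936. G_4 = 279935.

264310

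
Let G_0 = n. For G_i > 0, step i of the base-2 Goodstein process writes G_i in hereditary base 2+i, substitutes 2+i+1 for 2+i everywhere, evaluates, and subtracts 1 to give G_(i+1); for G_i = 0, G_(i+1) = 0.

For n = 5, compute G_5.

1197

5 —HB2→ 2^2 + 1 —bump→ 3^3 + 1 = 28 —(−1)→ 27
27 —HB3→ 3^3 —bump→ 4^4 = 256 —(−1)→ 255
255 —HB4→ 3·4^3 + 3·4^2 + 3·4 + 3 —bump→ 3·5^3 + 3·5^2 + 3·5 + 3 = 468 —(−1)→ 467
467 —HB5→ 3·5^3 + 3·5^2 + 3·5 + 2 —bump→ 3·6^3 + 3·6^2 + 3·6 + 2 = 776 —(−1)→ 775
775 —HB6→ 3·6^3 + 3·6^2 + 3·6 + 1 —bump→ 3·7^3 + 3·7^2 + 3·7 + 1 = 1198 —(−1)→ 1197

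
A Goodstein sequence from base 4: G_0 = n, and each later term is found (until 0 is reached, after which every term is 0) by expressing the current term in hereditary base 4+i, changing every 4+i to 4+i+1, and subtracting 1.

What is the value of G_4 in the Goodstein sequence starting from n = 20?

65

[0] 20 ≡ 4^2 + 4 (base 4). Lift 5: 30. −1: 29.
[1] 29 ≡ 5^2 + 4 (base 5). Lift 6: 40. −1: 39.
[2] 39 ≡ 6^2 + 3 (base 6). Lift 7: 52. −1: 51.
[3] 51 ≡ 7^2 + 2 (base 7). Lift 8: 66. −1: 65.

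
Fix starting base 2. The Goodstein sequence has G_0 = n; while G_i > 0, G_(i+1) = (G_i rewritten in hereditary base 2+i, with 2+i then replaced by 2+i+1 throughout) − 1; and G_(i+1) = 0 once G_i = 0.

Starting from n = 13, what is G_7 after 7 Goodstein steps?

3486786855

13 —HB2→ 2^(2 + 1) + 2^2 + 1 —bump→ 3^(3 + 1) + 3^3 + 1 = 109 —(−1)→ 108
108 —HB3→ 3^(3 + 1) + 3^3 —bump→ 4^(4 + 1) + 4^4 = 1280 —(−1)→ 1279
1279 —HB4→ 4^(4 + 1) + 3·4^3 + 3·4^2 + 3·4 + 3 —bump→ 5^(5 + 1) + 3·5^3 + 3·5^2 + 3·5 + 3 = 16093 —(−1)→ 16092
16092 —HB5→ 5^(5 + 1) + 3·5^3 + 3·5^2 + 3·5 + 2 —bump→ 6^(6 + 1) + 3·6^3 + 3·6^2 + 3·6 + 2 = 280712 —(−1)→ 280711
280711 —HB6→ 6^(6 + 1) + 3·6^3 + 3·6^2 + 3·6 + 1 —bump→ 7^(7 + 1) + 3·7^3 + 3·7^2 + 3·7 + 1 = 5765999 —(−1)→ 5765998
5765998 —HB7→ 7^(7 + 1) + 3·7^3 + 3·7^2 + 3·7 —bump→ 8^(8 + 1) + 3·8^3 + 3·8^2 + 3·8 = 134219480 —(−1)→ 134219479
134219479 —HB8→ 8^(8 + 1) + 3·8^3 + 3·8^2 + 2·8 + 7 —bump→ 9^(9 + 1) + 3·9^3 + 3·9^2 + 2·9 + 7 = 3486786856 —(−1)→ 3486786855
3486786855 —HB9→ 9^(9 + 1) + 3·9^3 + 3·9^2 + 2·9 + 6 —bump→ 10^(10 + 1) + 3·10^3 + 3·10^2 + 2·10 + 6 = 100000003326 —(−1)→ 100000003325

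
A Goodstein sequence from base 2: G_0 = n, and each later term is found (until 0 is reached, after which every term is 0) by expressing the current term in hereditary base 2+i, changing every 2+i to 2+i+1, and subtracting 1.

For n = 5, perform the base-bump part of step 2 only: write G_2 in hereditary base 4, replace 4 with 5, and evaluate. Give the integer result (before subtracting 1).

468

step 0: 5 = 2^2 + 1; sub 3 for 2: 3^3 + 1; = 28; G_1 = 28−1 = 27
step 1: 27 = 3^3; sub 4 for 3: 4^4; = 256; G_2 = 256−1 = 255
step 2: 255 = 3·4^3 + 3·4^2 + 3·4 + 3; sub 5 for 4: 3·5^3 + 3·5^2 + 3·5 + 3; = 468; G_3 = 468−1 = 467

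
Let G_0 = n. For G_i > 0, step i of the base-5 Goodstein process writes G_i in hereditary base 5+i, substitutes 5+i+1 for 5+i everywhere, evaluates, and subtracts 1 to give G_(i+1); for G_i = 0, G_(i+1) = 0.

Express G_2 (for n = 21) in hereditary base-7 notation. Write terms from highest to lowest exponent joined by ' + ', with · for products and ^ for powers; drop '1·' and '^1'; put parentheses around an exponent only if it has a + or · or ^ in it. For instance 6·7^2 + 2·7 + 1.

base 5: 21 = 4·5 + 1; at 6: 4·6 + 1 = 25; next = 24
base 6: 24 = 4·6; at 7: 4·7 = 28; next = 27
base 7: 27 = 3·7 + 6; at 8: 3·8 + 6 = 30; next = 29

3·7 + 6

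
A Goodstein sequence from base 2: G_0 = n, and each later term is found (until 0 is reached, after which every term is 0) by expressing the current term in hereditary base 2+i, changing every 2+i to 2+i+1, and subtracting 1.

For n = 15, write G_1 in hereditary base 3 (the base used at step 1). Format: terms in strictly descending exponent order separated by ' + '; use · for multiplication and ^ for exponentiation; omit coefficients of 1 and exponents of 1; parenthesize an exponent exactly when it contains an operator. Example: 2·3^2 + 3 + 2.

3^(3 + 1) + 3^3 + 3

step 0: 15 = 2^(2 + 1) + 2^2 + 2 + 1; sub 3 for 2: 3^(3 + 1) + 3^3 + 3 + 1; = 112; G_1 = 112−1 = 111
step 1: 111 = 3^(3 + 1) + 3^3 + 3; sub 4 for 3: 4^(4 + 1) + 4^4 + 4; = 1284; G_2 = 1284−1 = 1283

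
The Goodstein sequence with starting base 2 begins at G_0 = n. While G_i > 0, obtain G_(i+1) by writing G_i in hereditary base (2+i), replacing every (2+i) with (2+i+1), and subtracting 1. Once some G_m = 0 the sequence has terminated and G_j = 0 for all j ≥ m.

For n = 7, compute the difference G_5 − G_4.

776886

i=0: 7 = 2^2 + 2 + 1 (b=2); 2→3: 3^3 + 3 + 1 = 31; 31−1 = 30
i=1: 30 = 3^3 + 3 (b=3); 3→4: 4^4 + 4 = 260; 260−1 = 259
i=2: 259 = 4^4 + 3 (b=4); 4→5: 5^5 + 3 = 3128; 3128−1 = 3127
i=3: 3127 = 5^5 + 2 (b=5); 5→6: 6^6 + 2 = 46658; 46658−1 = 46657
i=4: 46657 = 6^6 + 1 (b=6); 6→7: 7^7 + 1 = 823544; 823544−1 = 823543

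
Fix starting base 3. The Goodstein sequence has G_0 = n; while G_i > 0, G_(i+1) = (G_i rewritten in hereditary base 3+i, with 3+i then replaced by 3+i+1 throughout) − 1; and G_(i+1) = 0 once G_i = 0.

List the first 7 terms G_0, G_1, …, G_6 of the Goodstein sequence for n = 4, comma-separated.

4, 4, 4, 3, 2, 1, 0

i=0: 4 = 3 + 1 (b=3); 3→4: 4 + 1 = 5; 5−1 = 4
i=1: 4 = 4 (b=4); 4→5: 5 = 5; 5−1 = 4
i=2: 4 = 4 (b=5); 5→6: 4 = 4; 4−1 = 3
i=3: 3 = 3 (b=6); 6→7: 3 = 3; 3−1 = 2
i=4: 2 = 2 (b=7); 7→8: 2 = 2; 2−1 = 1
i=5: 1 = 1 (b=8); 8→9: 1 = 1; 1−1 = 0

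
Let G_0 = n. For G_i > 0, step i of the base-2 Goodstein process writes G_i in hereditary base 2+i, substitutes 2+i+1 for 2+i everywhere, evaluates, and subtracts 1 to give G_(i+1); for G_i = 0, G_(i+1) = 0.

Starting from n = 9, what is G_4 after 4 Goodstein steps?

step 0: 9 = 2^(2 + 1) + 1; sub 3 for 2: 3^(3 + 1) + 1; = 82; G_1 = 82−1 = 81
step 1: 81 = 3^(3 + 1); sub 4 for 3: 4^(4 + 1); = 1024; G_2 = 1024−1 = 1023
step 2: 1023 = 3·4^4 + 3·4^3 + 3·4^2 + 3·4 + 3; sub 5 for 4: 3·5^5 + 3·5^3 + 3·5^2 + 3·5 + 3; = 9843; G_3 = 9843−1 = 9842
step 3: 9842 = 3·5^5 + 3·5^3 + 3·5^2 + 3·5 + 2; sub 6 for 5: 3·6^6 + 3·6^3 + 3·6^2 + 3·6 + 2; = 140744; G_4 = 140744−1 = 140743

140743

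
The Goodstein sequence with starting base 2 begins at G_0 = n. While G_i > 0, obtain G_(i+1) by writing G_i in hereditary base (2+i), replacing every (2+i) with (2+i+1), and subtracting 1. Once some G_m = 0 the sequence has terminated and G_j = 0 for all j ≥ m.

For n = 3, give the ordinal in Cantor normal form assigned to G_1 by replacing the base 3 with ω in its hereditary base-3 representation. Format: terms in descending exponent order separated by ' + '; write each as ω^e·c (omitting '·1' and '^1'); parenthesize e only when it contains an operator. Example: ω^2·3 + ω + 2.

G_0=3  [base 2] 2 + 1  →[2↦3]→  3 + 1 = 4  −1 ⇒ G_1=3
G_1=3  [base 3] 3  →[3↦4]→  4 = 4  −1 ⇒ G_2=3

ω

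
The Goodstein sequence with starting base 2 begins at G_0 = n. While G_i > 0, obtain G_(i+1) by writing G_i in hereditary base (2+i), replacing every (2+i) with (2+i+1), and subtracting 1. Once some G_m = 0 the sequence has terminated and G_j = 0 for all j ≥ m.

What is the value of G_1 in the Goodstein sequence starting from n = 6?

29

G_0=6  [base 2] 2^2 + 2  →[2↦3]→  3^3 + 3 = 30  −1 ⇒ G_1=29
G_1=29  [base 3] 3^3 + 2  →[3↦4]→  4^4 + 2 = 258  −1 ⇒ G_2=257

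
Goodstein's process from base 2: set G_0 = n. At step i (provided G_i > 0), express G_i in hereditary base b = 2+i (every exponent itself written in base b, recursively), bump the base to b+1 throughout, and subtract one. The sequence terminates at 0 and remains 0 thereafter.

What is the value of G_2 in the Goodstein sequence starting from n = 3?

3

G_0=3  [base 2] 2 + 1  →[2↦3]→  3 + 1 = 4  −1 ⇒ G_1=3
G_1=3  [base 3] 3  →[3↦4]→  4 = 4  −1 ⇒ G_2=3
G_2=3  [base 4] 3  →[4↦5]→  3 = 3  −1 ⇒ G_3=2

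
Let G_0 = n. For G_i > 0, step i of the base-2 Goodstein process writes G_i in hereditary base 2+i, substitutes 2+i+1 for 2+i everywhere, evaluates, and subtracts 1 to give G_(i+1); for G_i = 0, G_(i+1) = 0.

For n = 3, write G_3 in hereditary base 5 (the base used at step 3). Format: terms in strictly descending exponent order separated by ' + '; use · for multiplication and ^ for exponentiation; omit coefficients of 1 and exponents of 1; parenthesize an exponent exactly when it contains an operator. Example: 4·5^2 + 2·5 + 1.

2

G_0=3  [base 2] 2 + 1  →[2↦3]→  3 + 1 = 4  −1 ⇒ G_1=3
G_1=3  [base 3] 3  →[3↦4]→  4 = 4  −1 ⇒ G_2=3
G_2=3  [base 4] 3  →[4↦5]→  3 = 3  −1 ⇒ G_3=2
G_3=2  [base 5] 2  →[5↦6]→  2 = 2  −1 ⇒ G_4=1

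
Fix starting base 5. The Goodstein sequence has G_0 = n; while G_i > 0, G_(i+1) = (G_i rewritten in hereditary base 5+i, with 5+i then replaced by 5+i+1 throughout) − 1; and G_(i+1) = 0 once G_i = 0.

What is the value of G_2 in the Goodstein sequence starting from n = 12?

14

G_0=12  [base 5] 2·5 + 2  →[5↦6]→  2·6 + 2 = 14  −1 ⇒ G_1=13
G_1=13  [base 6] 2·6 + 1  →[6↦7]→  2·7 + 1 = 15  −1 ⇒ G_2=14
G_2=14  [base 7] 2·7  →[7↦8]→  2·8 = 16  −1 ⇒ G_3=15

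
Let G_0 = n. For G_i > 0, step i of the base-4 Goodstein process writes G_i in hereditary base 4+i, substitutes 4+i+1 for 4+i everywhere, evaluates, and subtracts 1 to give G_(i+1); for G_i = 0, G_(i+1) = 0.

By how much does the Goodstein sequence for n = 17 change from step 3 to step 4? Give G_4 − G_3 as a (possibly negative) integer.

4

G_0=17  [base 4] 4^2 + 1  →[4↦5]→  5^2 + 1 = 26  −1 ⇒ G_1=25
G_1=25  [base 5] 5^2  →[5↦6]→  6^2 = 36  −1 ⇒ G_2=35
G_2=35  [base 6] 5·6 + 5  →[6↦7]→  5·7 + 5 = 40  −1 ⇒ G_3=39
G_3=39  [base 7] 5·7 + 4  →[7↦8]→  5·8 + 4 = 44  −1 ⇒ G_4=43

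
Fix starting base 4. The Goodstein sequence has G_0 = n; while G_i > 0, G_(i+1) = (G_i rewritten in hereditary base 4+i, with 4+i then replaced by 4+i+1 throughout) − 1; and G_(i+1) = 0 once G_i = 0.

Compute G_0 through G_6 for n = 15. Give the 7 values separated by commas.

15, 17, 19, 21, 23, 24, 25

i=0: 15 = 3·4 + 3 (b=4); 4→5: 3·5 + 3 = 18; 18−1 = 17
i=1: 17 = 3·5 + 2 (b=5); 5→6: 3·6 + 2 = 20; 20−1 = 19
i=2: 19 = 3·6 + 1 (b=6); 6→7: 3·7 + 1 = 22; 22−1 = 21
i=3: 21 = 3·7 (b=7); 7→8: 3·8 = 24; 24−1 = 23
i=4: 23 = 2·8 + 7 (b=8); 8→9: 2·9 + 7 = 25; 25−1 = 24
i=5: 24 = 2·9 + 6 (b=9); 9→10: 2·10 + 6 = 26; 26−1 = 25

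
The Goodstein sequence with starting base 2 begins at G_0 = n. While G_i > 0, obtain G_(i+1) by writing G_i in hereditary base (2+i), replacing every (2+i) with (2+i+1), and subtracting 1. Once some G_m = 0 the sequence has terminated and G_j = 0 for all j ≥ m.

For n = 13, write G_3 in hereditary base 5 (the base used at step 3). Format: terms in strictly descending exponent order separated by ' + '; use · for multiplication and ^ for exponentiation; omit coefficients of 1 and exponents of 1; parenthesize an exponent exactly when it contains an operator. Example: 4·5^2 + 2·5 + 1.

[0] 13 ≡ 2^(2 + 1) + 2^2 + 1 (base 2). Lift 3: 109. −1: 108.
[1] 108 ≡ 3^(3 + 1) + 3^3 (base 3). Lift 4: 1280. −1: 1279.
[2] 1279 ≡ 4^(4 + 1) + 3·4^3 + 3·4^2 + 3·4 + 3 (base 4). Lift 5: 16093. −1: 16092.
[3] 16092 ≡ 5^(5 + 1) + 3·5^3 + 3·5^2 + 3·5 + 2 (base 5). Lift 6: 280712. −1: 280711.

5^(5 + 1) + 3·5^3 + 3·5^2 + 3·5 + 2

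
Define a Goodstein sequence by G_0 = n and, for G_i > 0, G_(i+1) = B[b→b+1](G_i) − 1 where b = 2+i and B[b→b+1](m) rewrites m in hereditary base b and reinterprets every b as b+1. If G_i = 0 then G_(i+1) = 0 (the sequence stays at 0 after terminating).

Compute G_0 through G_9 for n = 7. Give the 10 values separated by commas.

7, 30, 259, 3127, 46657, 823543, 16777215, 37665879, 77777775, 150051213

[0] 7 ≡ 2^2 + 2 + 1 (base 2). Lift 3: 31. −1: 30.
[1] 30 ≡ 3^3 + 3 (base 3). Lift 4: 260. −1: 259.
[2] 259 ≡ 4^4 + 3 (base 4). Lift 5: 3128. −1: 3127.
[3] 3127 ≡ 5^5 + 2 (base 5). Lift 6: 46658. −1: 46657.
[4] 46657 ≡ 6^6 + 1 (base 6). Lift 7: 823544. −1: 823543.
[5] 823543 ≡ 7^7 (base 7). Lift 8: 16777216. −1: 16777215.
[6] 16777215 ≡ 7·8^7 + 7·8^6 + 7·8^5 + 7·8^4 + 7·8^3 + 7·8^2 + 7·8 + 7 (base 8). Lift 9: 37665880. −1: 37665879.
[7] 37665879 ≡ 7·9^7 + 7·9^6 + 7·9^5 + 7·9^4 + 7·9^3 + 7·9^2 + 7·9 + 6 (base 9). Lift 10: 77777776. −1: 77777775.
[8] 77777775 ≡ 7·10^7 + 7·10^6 + 7·10^5 + 7·10^4 + 7·10^3 + 7·10^2 + 7·10 + 5 (base 10). Lift 11: 150051214. −1: 150051213.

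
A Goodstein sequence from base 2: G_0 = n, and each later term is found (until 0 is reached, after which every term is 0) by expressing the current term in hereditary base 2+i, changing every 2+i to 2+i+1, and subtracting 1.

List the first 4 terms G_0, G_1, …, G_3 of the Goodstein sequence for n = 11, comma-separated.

11, 84, 1027, 15627

11 —HB2→ 2^(2 + 1) + 2 + 1 —bump→ 3^(3 + 1) + 3 + 1 = 85 —(−1)→ 84
84 —HB3→ 3^(3 + 1) + 3 —bump→ 4^(4 + 1) + 4 = 1028 —(−1)→ 1027
1027 —HB4→ 4^(4 + 1) + 3 —bump→ 5^(5 + 1) + 3 = 15628 —(−1)→ 15627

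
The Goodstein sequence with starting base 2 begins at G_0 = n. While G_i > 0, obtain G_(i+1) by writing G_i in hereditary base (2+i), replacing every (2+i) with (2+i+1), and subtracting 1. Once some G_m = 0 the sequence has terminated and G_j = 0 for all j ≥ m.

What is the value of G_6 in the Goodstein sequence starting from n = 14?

134404971

i=0: 14 = 2^(2 + 1) + 2^2 + 2 (b=2); 2→3: 3^(3 + 1) + 3^3 + 3 = 111; 111−1 = 110
i=1: 110 = 3^(3 + 1) + 3^3 + 2 (b=3); 3→4: 4^(4 + 1) + 4^4 + 2 = 1282; 1282−1 = 1281
i=2: 1281 = 4^(4 + 1) + 4^4 + 1 (b=4); 4→5: 5^(5 + 1) + 5^5 + 1 = 18751; 18751−1 = 18750
i=3: 18750 = 5^(5 + 1) + 5^5 (b=5); 5→6: 6^(6 + 1) + 6^6 = 326592; 326592−1 = 326591
i=4: 326591 = 6^(6 + 1) + 5·6^5 + 5·6^4 + 5·6^3 + 5·6^2 + 5·6 + 5 (b=6); 6→7: 7^(7 + 1) + 5·7^5 + 5·7^4 + 5·7^3 + 5·7^2 + 5·7 + 5 = 5862841; 5862841−1 = 5862840
i=5: 5862840 = 7^(7 + 1) + 5·7^5 + 5·7^4 + 5·7^3 + 5·7^2 + 5·7 + 4 (b=7); 7→8: 8^(8 + 1) + 5·8^5 + 5·8^4 + 5·8^3 + 5·8^2 + 5·8 + 4 = 134404972; 134404972−1 = 134404971
i=6: 134404971 = 8^(8 + 1) + 5·8^5 + 5·8^4 + 5·8^3 + 5·8^2 + 5·8 + 3 (b=8); 8→9: 9^(9 + 1) + 5·9^5 + 5·9^4 + 5·9^3 + 5·9^2 + 5·9 + 3 = 3487116549; 3487116549−1 = 3487116548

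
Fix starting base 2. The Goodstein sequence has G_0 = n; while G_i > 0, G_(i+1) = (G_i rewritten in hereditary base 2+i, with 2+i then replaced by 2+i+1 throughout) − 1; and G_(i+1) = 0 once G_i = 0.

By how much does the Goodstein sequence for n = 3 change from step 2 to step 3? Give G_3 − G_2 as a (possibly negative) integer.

G_0 = 3. HB_2(3) = 2 + 1. Bump = 4. G_1 = 3.
G_1 = 3. HB_3(3) = 3. Bump = 4. G_2 = 3.
G_2 = 3. HB_4(3) = 3. Bump = 3. G_3 = 2.

-1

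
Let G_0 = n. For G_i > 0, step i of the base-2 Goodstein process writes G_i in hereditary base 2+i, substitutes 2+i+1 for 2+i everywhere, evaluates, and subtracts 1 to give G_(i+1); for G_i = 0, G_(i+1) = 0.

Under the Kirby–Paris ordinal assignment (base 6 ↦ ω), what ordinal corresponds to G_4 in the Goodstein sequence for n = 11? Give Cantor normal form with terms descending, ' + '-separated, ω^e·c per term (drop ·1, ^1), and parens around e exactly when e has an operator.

ω^(ω + 1) + 1

(0) 11|_2 = 2^(2 + 1) + 2 + 1 ↦ 3^(3 + 1) + 3 + 1|_3 = 85 ⇒ 84
(1) 84|_3 = 3^(3 + 1) + 3 ↦ 4^(4 + 1) + 4|_4 = 1028 ⇒ 1027
(2) 1027|_4 = 4^(4 + 1) + 3 ↦ 5^(5 + 1) + 3|_5 = 15628 ⇒ 15627
(3) 15627|_5 = 5^(5 + 1) + 2 ↦ 6^(6 + 1) + 2|_6 = 279938 ⇒ 279937
(4) 279937|_6 = 6^(6 + 1) + 1 ↦ 7^(7 + 1) + 1|_7 = 5764802 ⇒ 5764801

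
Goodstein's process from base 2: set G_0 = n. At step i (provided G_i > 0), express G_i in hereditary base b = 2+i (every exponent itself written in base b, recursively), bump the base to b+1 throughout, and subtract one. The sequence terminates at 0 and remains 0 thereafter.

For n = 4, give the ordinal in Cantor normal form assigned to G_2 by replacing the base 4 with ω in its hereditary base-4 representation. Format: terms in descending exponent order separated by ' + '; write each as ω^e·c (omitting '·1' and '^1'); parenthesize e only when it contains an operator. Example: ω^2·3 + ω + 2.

ω^2·2 + ω·2 + 1

base 2: 4 = 2^2; at 3: 3^3 = 27; next = 26
base 3: 26 = 2·3^2 + 2·3 + 2; at 4: 2·4^2 + 2·4 + 2 = 42; next = 41
base 4: 41 = 2·4^2 + 2·4 + 1; at 5: 2·5^2 + 2·5 + 1 = 61; next = 60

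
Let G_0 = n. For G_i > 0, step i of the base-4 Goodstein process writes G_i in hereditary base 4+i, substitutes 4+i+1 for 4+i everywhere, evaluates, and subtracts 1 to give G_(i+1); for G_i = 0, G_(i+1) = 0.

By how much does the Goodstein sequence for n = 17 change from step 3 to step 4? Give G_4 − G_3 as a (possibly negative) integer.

step 0: 17 = 4^2 + 1; sub 5 for 4: 5^2 + 1; = 26; G_1 = 26−1 = 25
step 1: 25 = 5^2; sub 6 for 5: 6^2; = 36; G_2 = 36−1 = 35
step 2: 35 = 5·6 + 5; sub 7 for 6: 5·7 + 5; = 40; G_3 = 40−1 = 39
step 3: 39 = 5·7 + 4; sub 8 for 7: 5·8 + 4; = 44; G_4 = 44−1 = 43

4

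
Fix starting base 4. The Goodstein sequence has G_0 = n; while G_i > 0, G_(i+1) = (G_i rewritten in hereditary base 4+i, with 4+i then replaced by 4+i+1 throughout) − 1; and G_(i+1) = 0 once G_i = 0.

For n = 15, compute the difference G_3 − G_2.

(0) 15|_4 = 3·4 + 3 ↦ 3·5 + 3|_5 = 18 ⇒ 17
(1) 17|_5 = 3·5 + 2 ↦ 3·6 + 2|_6 = 20 ⇒ 19
(2) 19|_6 = 3·6 + 1 ↦ 3·7 + 1|_7 = 22 ⇒ 21

2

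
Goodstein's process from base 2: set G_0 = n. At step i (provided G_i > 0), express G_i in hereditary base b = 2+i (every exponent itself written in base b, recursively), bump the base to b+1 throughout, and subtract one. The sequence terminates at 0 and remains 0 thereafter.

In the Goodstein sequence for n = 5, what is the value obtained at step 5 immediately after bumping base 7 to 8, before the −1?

i=0: 5 = 2^2 + 1 (b=2); 2→3: 3^3 + 1 = 28; 28−1 = 27
i=1: 27 = 3^3 (b=3); 3→4: 4^4 = 256; 256−1 = 255
i=2: 255 = 3·4^3 + 3·4^2 + 3·4 + 3 (b=4); 4→5: 3·5^3 + 3·5^2 + 3·5 + 3 = 468; 468−1 = 467
i=3: 467 = 3·5^3 + 3·5^2 + 3·5 + 2 (b=5); 5→6: 3·6^3 + 3·6^2 + 3·6 + 2 = 776; 776−1 = 775
i=4: 775 = 3·6^3 + 3·6^2 + 3·6 + 1 (b=6); 6→7: 3·7^3 + 3·7^2 + 3·7 + 1 = 1198; 1198−1 = 1197
i=5: 1197 = 3·7^3 + 3·7^2 + 3·7 (b=7); 7→8: 3·8^3 + 3·8^2 + 3·8 = 1752; 1752−1 = 1751

1752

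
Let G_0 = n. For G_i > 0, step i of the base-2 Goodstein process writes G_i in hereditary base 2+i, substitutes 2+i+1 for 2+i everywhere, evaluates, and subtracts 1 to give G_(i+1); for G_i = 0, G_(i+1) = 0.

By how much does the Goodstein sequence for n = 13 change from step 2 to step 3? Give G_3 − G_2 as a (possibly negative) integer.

14813

i=0: 13 = 2^(2 + 1) + 2^2 + 1 (b=2); 2→3: 3^(3 + 1) + 3^3 + 1 = 109; 109−1 = 108
i=1: 108 = 3^(3 + 1) + 3^3 (b=3); 3→4: 4^(4 + 1) + 4^4 = 1280; 1280−1 = 1279
i=2: 1279 = 4^(4 + 1) + 3·4^3 + 3·4^2 + 3·4 + 3 (b=4); 4→5: 5^(5 + 1) + 3·5^3 + 3·5^2 + 3·5 + 3 = 16093; 16093−1 = 16092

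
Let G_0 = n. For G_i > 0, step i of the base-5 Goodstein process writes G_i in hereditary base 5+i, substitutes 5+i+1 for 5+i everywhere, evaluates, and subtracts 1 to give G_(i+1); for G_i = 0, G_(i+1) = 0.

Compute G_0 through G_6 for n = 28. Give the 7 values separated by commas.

G_0 = 28. HB_5(28) = 5^2 + 3. Bump = 39. G_1 = 38.
G_1 = 38. HB_6(38) = 6^2 + 2. Bump = 51. G_2 = 50.
G_2 = 50. HB_7(50) = 7^2 + 1. Bump = 65. G_3 = 64.
G_3 = 64. HB_8(64) = 8^2. Bump = 81. G_4 = 80.
G_4 = 80. HB_9(80) = 8·9 + 8. Bump = 88. G_5 = 87.
G_5 = 87. HB_10(87) = 8·10 + 7. Bump = 95. G_6 = 94.

28, 38, 50, 64, 80, 87, 94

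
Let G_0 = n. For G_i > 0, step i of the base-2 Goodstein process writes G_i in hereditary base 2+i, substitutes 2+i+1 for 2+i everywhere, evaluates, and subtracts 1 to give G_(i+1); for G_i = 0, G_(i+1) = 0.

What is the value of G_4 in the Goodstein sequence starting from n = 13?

280711

G_0=13  [base 2] 2^(2 + 1) + 2^2 + 1  →[2↦3]→  3^(3 + 1) + 3^3 + 1 = 109  −1 ⇒ G_1=108
G_1=108  [base 3] 3^(3 + 1) + 3^3  →[3↦4]→  4^(4 + 1) + 4^4 = 1280  −1 ⇒ G_2=1279
G_2=1279  [base 4] 4^(4 + 1) + 3·4^3 + 3·4^2 + 3·4 + 3  →[4↦5]→  5^(5 + 1) + 3·5^3 + 3·5^2 + 3·5 + 3 = 16093  −1 ⇒ G_3=16092
G_3=16092  [base 5] 5^(5 + 1) + 3·5^3 + 3·5^2 + 3·5 + 2  →[5↦6]→  6^(6 + 1) + 3·6^3 + 3·6^2 + 3·6 + 2 = 280712  −1 ⇒ G_4=280711
G_4=280711  [base 6] 6^(6 + 1) + 3·6^3 + 3·6^2 + 3·6 + 1  →[6↦7]→  7^(7 + 1) + 3·7^3 + 3·7^2 + 3·7 + 1 = 5765999  −1 ⇒ G_5=5765998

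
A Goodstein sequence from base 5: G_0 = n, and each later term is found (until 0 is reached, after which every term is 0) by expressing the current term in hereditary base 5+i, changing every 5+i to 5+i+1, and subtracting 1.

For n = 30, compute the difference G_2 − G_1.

step 0: 30 = 5^2 + 5; sub 6 for 5: 6^2 + 6; = 42; G_1 = 42−1 = 41
step 1: 41 = 6^2 + 5; sub 7 for 6: 7^2 + 5; = 54; G_2 = 54−1 = 53

12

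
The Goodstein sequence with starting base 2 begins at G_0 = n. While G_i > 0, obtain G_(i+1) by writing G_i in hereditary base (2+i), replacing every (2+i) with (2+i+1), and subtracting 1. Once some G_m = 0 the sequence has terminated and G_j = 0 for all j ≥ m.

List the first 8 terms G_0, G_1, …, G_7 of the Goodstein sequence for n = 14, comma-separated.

G_0 = 14. HB_2(14) = 2^(2 + 1) + 2^2 + 2. Bump = 111. G_1 = 110.
G_1 = 110. HB_3(110) = 3^(3 + 1) + 3^3 + 2. Bump = 1282. G_2 = 1281.
G_2 = 1281. HB_4(1281) = 4^(4 + 1) + 4^4 + 1. Bump = 18751. G_3 = 18750.
G_3 = 18750. HB_5(18750) = 5^(5 + 1) + 5^5. Bump = 326592. G_4 = 326591.
G_4 = 326591. HB_6(326591) = 6^(6 + 1) + 5·6^5 + 5·6^4 + 5·6^3 + 5·6^2 + 5·6 + 5. Bump = 5862841. G_5 = 5862840.
G_5 = 5862840. HB_7(5862840) = 7^(7 + 1) + 5·7^5 + 5·7^4 + 5·7^3 + 5·7^2 + 5·7 + 4. Bump = 134404972. G_6 = 134404971.
G_6 = 134404971. HB_8(134404971) = 8^(8 + 1) + 5·8^5 + 5·8^4 + 5·8^3 + 5·8^2 + 5·8 + 3. Bump = 3487116549. G_7 = 3487116548.

14, 110, 1281, 18750, 326591, 5862840, 134404971, 3487116548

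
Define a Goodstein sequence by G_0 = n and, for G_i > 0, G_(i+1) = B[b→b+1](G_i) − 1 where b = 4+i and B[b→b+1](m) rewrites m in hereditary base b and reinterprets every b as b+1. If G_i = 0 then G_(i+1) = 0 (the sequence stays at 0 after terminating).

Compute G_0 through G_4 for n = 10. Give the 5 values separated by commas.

G_0=10  [base 4] 2·4 + 2  →[4↦5]→  2·5 + 2 = 12  −1 ⇒ G_1=11
G_1=11  [base 5] 2·5 + 1  →[5↦6]→  2·6 + 1 = 13  −1 ⇒ G_2=12
G_2=12  [base 6] 2·6  →[6↦7]→  2·7 = 14  −1 ⇒ G_3=13
G_3=13  [base 7] 7 + 6  →[7↦8]→  8 + 6 = 14  −1 ⇒ G_4=13

10, 11, 12, 13, 13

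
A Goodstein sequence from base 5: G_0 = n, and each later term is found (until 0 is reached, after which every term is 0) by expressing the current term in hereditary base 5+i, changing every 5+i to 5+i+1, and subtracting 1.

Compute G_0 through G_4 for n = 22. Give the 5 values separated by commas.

22, 25, 28, 31, 33

G_0=22  [base 5] 4·5 + 2  →[5↦6]→  4·6 + 2 = 26  −1 ⇒ G_1=25
G_1=25  [base 6] 4·6 + 1  →[6↦7]→  4·7 + 1 = 29  −1 ⇒ G_2=28
G_2=28  [base 7] 4·7  →[7↦8]→  4·8 = 32  −1 ⇒ G_3=31
G_3=31  [base 8] 3·8 + 7  →[8↦9]→  3·9 + 7 = 34  −1 ⇒ G_4=33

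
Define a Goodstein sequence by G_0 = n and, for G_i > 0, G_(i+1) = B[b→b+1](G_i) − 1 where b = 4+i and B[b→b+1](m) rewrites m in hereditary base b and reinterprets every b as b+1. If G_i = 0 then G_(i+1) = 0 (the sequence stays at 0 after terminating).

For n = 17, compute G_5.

47

G_0=17  [base 4] 4^2 + 1  →[4↦5]→  5^2 + 1 = 26  −1 ⇒ G_1=25
G_1=25  [base 5] 5^2  →[5↦6]→  6^2 = 36  −1 ⇒ G_2=35
G_2=35  [base 6] 5·6 + 5  →[6↦7]→  5·7 + 5 = 40  −1 ⇒ G_3=39
G_3=39  [base 7] 5·7 + 4  →[7↦8]→  5·8 + 4 = 44  −1 ⇒ G_4=43
G_4=43  [base 8] 5·8 + 3  →[8↦9]→  5·9 + 3 = 48  −1 ⇒ G_5=47
G_5=47  [base 9] 5·9 + 2  →[9↦10]→  5·10 + 2 = 52  −1 ⇒ G_6=51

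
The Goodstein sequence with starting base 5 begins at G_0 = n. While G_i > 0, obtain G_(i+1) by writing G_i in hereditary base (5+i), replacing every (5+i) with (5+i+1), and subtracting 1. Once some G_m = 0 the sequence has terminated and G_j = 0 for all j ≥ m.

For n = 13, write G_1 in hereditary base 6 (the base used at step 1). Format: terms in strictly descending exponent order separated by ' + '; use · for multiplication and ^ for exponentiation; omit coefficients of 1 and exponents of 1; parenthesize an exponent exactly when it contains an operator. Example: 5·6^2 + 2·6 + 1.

2·6 + 2

i=0: 13 = 2·5 + 3 (b=5); 5→6: 2·6 + 3 = 15; 15−1 = 14
i=1: 14 = 2·6 + 2 (b=6); 6→7: 2·7 + 2 = 16; 16−1 = 15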